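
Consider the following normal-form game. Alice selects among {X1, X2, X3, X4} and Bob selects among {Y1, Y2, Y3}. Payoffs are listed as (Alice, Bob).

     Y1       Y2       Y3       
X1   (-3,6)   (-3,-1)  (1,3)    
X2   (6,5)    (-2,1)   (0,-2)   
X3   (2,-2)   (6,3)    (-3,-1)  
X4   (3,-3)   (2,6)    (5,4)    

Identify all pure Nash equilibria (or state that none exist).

A profile is a Nash equilibrium when each player is best-responding to the other.
Alice's best responses — vs Y1: X2 (payoff 6); vs Y2: X3 (payoff 6); vs Y3: X4 (payoff 5).
Bob's best responses — vs X1: Y1 (payoff 6); vs X2: Y1 (payoff 5); vs X3: Y2 (payoff 3); vs X4: Y2 (payoff 6).
Mutual best responses occur at (X2, Y1) and (X3, Y2); at each, neither player gains by switching.

(X2, Y1) and (X3, Y2)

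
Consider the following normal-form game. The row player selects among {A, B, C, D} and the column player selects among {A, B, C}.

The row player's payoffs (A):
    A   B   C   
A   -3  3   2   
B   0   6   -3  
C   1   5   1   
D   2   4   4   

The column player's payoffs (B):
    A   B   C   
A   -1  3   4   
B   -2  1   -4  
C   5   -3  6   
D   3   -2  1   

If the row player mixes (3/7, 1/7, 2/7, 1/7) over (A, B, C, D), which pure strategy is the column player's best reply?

C

Compute the column player's expected payoff from each pure strategy against the given mix.
A: (3/7)·(-1) + (1/7)·(-2) + (2/7)·5 + (1/7)·3 = 8/7
B: (3/7)·3 + (1/7)·1 + (2/7)·(-3) + (1/7)·(-2) = 2/7
C: (3/7)·4 + (1/7)·(-4) + (2/7)·6 + (1/7)·1 = 3
Highest expected payoff is 3, from C.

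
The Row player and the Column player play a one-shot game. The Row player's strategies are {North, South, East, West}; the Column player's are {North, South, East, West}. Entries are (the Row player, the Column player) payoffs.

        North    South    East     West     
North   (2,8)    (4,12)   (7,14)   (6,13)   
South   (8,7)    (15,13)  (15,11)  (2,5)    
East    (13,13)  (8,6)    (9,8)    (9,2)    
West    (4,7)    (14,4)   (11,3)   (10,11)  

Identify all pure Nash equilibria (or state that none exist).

A profile is a Nash equilibrium when each player is best-responding to the other.
The Row player's best responses — vs North: East (payoff 13); vs South: South (payoff 15); vs East: South (payoff 15); vs West: West (payoff 10).
The Column player's best responses — vs North: East (payoff 14); vs South: South (payoff 13); vs East: North (payoff 13); vs West: West (payoff 11).
Mutual best responses occur at (South, South), (East, North), and (West, West); at each, neither player gains by switching.

(South, South), (East, North), and (West, West)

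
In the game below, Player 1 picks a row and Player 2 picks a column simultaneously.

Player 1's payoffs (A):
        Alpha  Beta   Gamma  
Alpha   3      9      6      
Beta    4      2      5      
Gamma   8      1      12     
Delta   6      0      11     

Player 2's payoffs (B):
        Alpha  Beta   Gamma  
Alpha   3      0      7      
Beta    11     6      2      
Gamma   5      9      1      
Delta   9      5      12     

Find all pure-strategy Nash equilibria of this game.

Check mutual best responses: a cell is a NE iff neither player can gain by unilaterally deviating.
Player 1's best responses — vs Alpha: Gamma (payoff 8); vs Beta: Alpha (payoff 9); vs Gamma: Gamma (payoff 12).
Player 2's best responses — vs Alpha: Gamma (payoff 7); vs Beta: Alpha (payoff 11); vs Gamma: Beta (payoff 9); vs Delta: Gamma (payoff 12).
No cell has both players best-responding. For instance, Player 1's best reply to Beta is Alpha, but against Alpha Player 2 prefers Gamma over Beta.

There is no pure-strategy Nash equilibrium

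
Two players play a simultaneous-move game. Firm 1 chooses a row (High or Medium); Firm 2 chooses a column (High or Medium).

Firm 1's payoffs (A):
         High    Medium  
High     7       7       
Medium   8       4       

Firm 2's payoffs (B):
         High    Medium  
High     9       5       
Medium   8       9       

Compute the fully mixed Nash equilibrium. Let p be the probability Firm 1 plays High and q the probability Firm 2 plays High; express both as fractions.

p = 1/5, q = 3/4

In a mixed NE each player is indifferent between their pure strategies, so the opponent's mix sets the indifference.
Firm 2 indifferent between High and Medium: p·9 + (1−p)·8 = p·5 + (1−p)·9 ⟹ 8 + 1p = 9 + (-4)p ⟹ p = 1/5.
Firm 1 indifferent between High and Medium: q·7 + (1−q)·7 = q·8 + (1−q)·4 ⟹ 7 + 0q = 4 + 4q ⟹ q = 3/4.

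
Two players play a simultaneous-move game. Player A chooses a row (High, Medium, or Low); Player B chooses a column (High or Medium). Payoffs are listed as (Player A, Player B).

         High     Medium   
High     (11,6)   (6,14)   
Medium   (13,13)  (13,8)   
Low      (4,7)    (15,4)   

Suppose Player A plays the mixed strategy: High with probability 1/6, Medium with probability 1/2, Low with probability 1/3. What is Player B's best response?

High

Player B's best reply maximizes expected payoff against the mix.
High: (1/6)·6 + (1/2)·13 + (1/3)·7 = 59/6
Medium: (1/6)·14 + (1/2)·8 + (1/3)·4 = 23/3
Highest expected payoff is 59/6, from High.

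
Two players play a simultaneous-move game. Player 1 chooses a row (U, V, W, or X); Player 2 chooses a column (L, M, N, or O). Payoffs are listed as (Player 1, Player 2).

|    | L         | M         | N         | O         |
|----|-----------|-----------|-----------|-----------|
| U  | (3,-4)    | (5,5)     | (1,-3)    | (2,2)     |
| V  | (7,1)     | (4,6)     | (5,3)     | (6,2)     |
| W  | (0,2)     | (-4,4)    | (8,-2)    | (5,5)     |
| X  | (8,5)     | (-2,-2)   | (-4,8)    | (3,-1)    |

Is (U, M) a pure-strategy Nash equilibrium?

Yes

Holding Player 2 at M: Player 1 gets 5 from U, versus 4 from V, -4 from W, -2 from X. No profitable deviation for Player 1.
Holding Player 1 at U: Player 2 gets 5 from M, versus -4 from L, -3 from N, 2 from O. No profitable deviation for Player 2 either.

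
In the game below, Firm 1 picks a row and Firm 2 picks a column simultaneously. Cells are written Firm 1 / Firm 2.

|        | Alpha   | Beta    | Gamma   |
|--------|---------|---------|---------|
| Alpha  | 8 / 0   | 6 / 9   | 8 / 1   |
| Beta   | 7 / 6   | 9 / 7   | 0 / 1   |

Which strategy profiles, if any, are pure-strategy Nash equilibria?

(Beta, Beta)

A profile is a Nash equilibrium when each player is best-responding to the other.
Firm 1's best responses — vs Alpha: Alpha (payoff 8); vs Beta: Beta (payoff 9); vs Gamma: Alpha (payoff 8).
Firm 2's best responses — vs Alpha: Beta (payoff 9); vs Beta: Beta (payoff 7).
The only mutual best response is (Beta, Beta); neither player gains by switching there.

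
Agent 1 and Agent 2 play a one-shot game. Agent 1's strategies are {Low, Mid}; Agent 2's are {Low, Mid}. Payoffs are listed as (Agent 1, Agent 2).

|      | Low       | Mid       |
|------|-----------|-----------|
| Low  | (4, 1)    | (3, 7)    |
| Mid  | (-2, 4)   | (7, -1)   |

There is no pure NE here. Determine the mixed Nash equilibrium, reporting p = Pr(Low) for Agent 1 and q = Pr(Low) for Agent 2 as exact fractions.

Each player's mixing probability is pinned down by making the *other* player indifferent.
Agent 2 indifferent between Low and Mid: p·1 + (1−p)·4 = p·7 + (1−p)·(-1) ⟹ 4 + (-3)p = (-1) + 8p ⟹ p = 5/11.
Agent 1 indifferent between Low and Mid: q·4 + (1−q)·3 = q·(-2) + (1−q)·7 ⟹ 3 + 1q = 7 + (-9)q ⟹ q = 2/5.

p = 5/11, q = 2/5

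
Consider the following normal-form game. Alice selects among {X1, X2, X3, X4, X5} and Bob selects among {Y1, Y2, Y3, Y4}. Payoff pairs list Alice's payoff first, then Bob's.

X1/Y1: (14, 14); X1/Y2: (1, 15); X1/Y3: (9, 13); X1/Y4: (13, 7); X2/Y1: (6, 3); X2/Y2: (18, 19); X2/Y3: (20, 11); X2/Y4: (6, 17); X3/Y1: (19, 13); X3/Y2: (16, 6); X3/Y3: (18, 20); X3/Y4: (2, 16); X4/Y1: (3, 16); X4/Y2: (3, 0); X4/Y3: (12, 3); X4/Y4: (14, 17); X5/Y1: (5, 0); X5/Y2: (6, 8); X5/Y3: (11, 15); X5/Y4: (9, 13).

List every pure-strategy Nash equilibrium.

(X2, Y2) and (X4, Y4)

Check mutual best responses: a cell is a NE iff neither player can gain by unilaterally deviating.
Alice's best responses — vs Y1: X3 (payoff 19); vs Y2: X2 (payoff 18); vs Y3: X2 (payoff 20); vs Y4: X4 (payoff 14).
Bob's best responses — vs X1: Y2 (payoff 15); vs X2: Y2 (payoff 19); vs X3: Y3 (payoff 20); vs X4: Y4 (payoff 17); vs X5: Y3 (payoff 15).
Mutual best responses occur at (X2, Y2) and (X4, Y4); at each, neither player gains by switching.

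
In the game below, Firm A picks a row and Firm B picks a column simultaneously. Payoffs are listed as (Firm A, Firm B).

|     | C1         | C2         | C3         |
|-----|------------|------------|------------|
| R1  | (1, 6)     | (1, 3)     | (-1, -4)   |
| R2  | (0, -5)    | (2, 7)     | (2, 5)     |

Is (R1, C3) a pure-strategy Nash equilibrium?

Holding Firm B at C3: Firm A gets -1 from R1 but could get 2 by switching to R2. Firm A has a profitable deviation.

No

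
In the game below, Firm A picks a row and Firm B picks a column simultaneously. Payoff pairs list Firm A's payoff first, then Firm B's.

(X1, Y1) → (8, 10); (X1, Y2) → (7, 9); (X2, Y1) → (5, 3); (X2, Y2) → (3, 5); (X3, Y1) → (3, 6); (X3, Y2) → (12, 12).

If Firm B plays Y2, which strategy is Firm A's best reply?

With Firm B fixed at Y2, Firm A's payoffs are: X1 → 7, X2 → 3, X3 → 12.
The maximum is 12, achieved by X3.

X3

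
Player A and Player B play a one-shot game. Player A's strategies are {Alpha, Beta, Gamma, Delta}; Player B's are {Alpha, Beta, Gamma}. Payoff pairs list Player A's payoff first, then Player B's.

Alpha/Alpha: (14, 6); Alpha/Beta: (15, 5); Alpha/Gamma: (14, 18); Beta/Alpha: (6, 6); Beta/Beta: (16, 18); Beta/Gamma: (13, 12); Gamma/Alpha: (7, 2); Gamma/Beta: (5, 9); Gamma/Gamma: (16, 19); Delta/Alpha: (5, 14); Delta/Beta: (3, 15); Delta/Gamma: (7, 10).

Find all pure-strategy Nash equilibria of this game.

A profile is a Nash equilibrium when each player is best-responding to the other.
Player A's best responses — vs Alpha: Alpha (payoff 14); vs Beta: Beta (payoff 16); vs Gamma: Gamma (payoff 16).
Player B's best responses — vs Alpha: Gamma (payoff 18); vs Beta: Beta (payoff 18); vs Gamma: Gamma (payoff 19); vs Delta: Beta (payoff 15).
Mutual best responses occur at (Beta, Beta) and (Gamma, Gamma); at each, neither player gains by switching.

(Beta, Beta) and (Gamma, Gamma)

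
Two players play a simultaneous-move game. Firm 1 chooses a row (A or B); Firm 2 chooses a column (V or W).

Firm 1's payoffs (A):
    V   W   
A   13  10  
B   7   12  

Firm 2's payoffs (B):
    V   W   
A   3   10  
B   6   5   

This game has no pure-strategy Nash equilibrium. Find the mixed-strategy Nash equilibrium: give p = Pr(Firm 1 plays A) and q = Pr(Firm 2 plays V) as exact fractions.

p = 1/8, q = 1/4

In a mixed NE each player is indifferent between their pure strategies, so the opponent's mix sets the indifference.
Firm 2 indifferent between V and W: p·3 + (1−p)·6 = p·10 + (1−p)·5 ⟹ 6 + (-3)p = 5 + 5p ⟹ p = 1/8.
Firm 1 indifferent between A and B: q·13 + (1−q)·10 = q·7 + (1−q)·12 ⟹ 10 + 3q = 12 + (-5)q ⟹ q = 1/4.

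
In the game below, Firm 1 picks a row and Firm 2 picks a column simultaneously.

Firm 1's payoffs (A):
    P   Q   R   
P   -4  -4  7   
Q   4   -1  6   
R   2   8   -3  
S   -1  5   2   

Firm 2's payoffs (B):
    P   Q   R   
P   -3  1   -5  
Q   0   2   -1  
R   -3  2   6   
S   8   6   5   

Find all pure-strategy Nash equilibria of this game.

Check mutual best responses: a cell is a NE iff neither player can gain by unilaterally deviating.
Firm 1's best responses — vs P: Q (payoff 4); vs Q: R (payoff 8); vs R: P (payoff 7).
Firm 2's best responses — vs P: Q (payoff 1); vs Q: Q (payoff 2); vs R: R (payoff 6); vs S: P (payoff 8).
No cell has both players best-responding. For instance, Firm 1's best reply to Q is R, but against R Firm 2 prefers R over Q.

There is no pure-strategy Nash equilibrium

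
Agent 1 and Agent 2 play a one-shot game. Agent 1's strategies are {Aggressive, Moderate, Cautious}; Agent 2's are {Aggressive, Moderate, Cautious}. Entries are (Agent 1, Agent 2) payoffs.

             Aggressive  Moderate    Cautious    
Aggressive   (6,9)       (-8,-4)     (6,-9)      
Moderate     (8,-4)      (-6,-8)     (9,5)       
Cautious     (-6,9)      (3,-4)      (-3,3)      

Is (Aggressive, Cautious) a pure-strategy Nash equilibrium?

Holding Agent 2 at Cautious: Agent 1 gets 6 from Aggressive but could get 9 by switching to Moderate. Agent 1 has a profitable deviation.

No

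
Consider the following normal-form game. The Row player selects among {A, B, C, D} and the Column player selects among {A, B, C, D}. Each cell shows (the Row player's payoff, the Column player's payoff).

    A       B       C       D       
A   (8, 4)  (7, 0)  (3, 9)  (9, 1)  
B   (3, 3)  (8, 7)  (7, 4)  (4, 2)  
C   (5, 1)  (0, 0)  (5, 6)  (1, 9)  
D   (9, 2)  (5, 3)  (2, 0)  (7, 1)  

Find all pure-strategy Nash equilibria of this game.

A profile is a Nash equilibrium when each player is best-responding to the other.
The Row player's best responses — vs A: D (payoff 9); vs B: B (payoff 8); vs C: B (payoff 7); vs D: A (payoff 9).
The Column player's best responses — vs A: C (payoff 9); vs B: B (payoff 7); vs C: D (payoff 9); vs D: B (payoff 3).
The only mutual best response is (B, B); neither player gains by switching there.

(B, B)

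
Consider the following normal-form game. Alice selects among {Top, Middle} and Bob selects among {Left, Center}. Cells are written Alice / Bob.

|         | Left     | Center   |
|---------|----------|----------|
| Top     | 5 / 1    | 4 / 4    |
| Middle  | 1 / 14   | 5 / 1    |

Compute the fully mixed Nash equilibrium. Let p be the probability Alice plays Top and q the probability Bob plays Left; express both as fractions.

In a mixed NE each player is indifferent between their pure strategies, so the opponent's mix sets the indifference.
Bob indifferent between Left and Center: p·1 + (1−p)·14 = p·4 + (1−p)·1 ⟹ 14 + (-13)p = 1 + 3p ⟹ p = 13/16.
Alice indifferent between Top and Middle: q·5 + (1−q)·4 = q·1 + (1−q)·5 ⟹ 4 + 1q = 5 + (-4)q ⟹ q = 1/5.

p = 13/16, q = 1/5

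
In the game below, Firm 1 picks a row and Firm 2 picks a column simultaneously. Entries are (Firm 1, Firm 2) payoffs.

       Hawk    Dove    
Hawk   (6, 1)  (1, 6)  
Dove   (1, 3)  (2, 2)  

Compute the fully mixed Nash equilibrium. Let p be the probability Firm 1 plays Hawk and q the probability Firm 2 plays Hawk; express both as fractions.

Each player's mixing probability is pinned down by making the *other* player indifferent.
Firm 2 indifferent between Hawk and Dove: p·1 + (1−p)·3 = p·6 + (1−p)·2 ⟹ 3 + (-2)p = 2 + 4p ⟹ p = 1/6.
Firm 1 indifferent between Hawk and Dove: q·6 + (1−q)·1 = q·1 + (1−q)·2 ⟹ 1 + 5q = 2 + (-1)q ⟹ q = 1/6.

p = 1/6, q = 1/6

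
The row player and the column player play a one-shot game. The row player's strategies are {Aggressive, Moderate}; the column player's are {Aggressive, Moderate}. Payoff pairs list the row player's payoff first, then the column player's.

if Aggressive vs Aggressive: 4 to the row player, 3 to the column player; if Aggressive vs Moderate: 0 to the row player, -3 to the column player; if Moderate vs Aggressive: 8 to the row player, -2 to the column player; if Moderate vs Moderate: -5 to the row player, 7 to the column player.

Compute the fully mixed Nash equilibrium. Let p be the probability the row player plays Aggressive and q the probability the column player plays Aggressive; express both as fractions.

In a mixed NE each player is indifferent between their pure strategies, so the opponent's mix sets the indifference.
The column player indifferent between Aggressive and Moderate: p·3 + (1−p)·(-2) = p·(-3) + (1−p)·7 ⟹ (-2) + 5p = 7 + (-10)p ⟹ p = 3/5.
The row player indifferent between Aggressive and Moderate: q·4 + (1−q)·0 = q·8 + (1−q)·(-5) ⟹ 0 + 4q = (-5) + 13q ⟹ q = 5/9.

p = 3/5, q = 5/9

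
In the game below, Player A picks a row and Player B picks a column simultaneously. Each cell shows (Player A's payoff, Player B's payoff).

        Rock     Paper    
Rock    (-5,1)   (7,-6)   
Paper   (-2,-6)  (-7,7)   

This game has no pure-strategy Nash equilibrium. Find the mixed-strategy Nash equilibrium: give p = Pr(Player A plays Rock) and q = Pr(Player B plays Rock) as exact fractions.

p = 13/20, q = 14/17

In a mixed NE each player is indifferent between their pure strategies, so the opponent's mix sets the indifference.
Player B indifferent between Rock and Paper: p·1 + (1−p)·(-6) = p·(-6) + (1−p)·7 ⟹ (-6) + 7p = 7 + (-13)p ⟹ p = 13/20.
Player A indifferent between Rock and Paper: q·(-5) + (1−q)·7 = q·(-2) + (1−q)·(-7) ⟹ 7 + (-12)q = (-7) + 5q ⟹ q = 14/17.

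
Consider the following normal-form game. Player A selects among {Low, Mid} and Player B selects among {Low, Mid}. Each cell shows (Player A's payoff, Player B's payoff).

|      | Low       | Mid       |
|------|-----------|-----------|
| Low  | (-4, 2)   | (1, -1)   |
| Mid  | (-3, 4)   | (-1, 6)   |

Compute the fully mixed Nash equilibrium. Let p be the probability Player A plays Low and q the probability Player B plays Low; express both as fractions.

p = 2/5, q = 2/3

In a mixed NE each player is indifferent between their pure strategies, so the opponent's mix sets the indifference.
Player B indifferent between Low and Mid: p·2 + (1−p)·4 = p·(-1) + (1−p)·6 ⟹ 4 + (-2)p = 6 + (-7)p ⟹ p = 2/5.
Player A indifferent between Low and Mid: q·(-4) + (1−q)·1 = q·(-3) + (1−q)·(-1) ⟹ 1 + (-5)q = (-1) + (-2)q ⟹ q = 2/3.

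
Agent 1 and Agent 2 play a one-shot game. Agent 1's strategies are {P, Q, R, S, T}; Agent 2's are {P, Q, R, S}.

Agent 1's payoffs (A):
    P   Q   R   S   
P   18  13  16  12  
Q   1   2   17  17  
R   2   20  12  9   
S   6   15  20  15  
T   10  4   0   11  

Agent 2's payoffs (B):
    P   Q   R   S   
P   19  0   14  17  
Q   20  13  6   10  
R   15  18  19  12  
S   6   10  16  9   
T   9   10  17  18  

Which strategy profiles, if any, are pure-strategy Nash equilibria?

(P, P) and (S, R)

Find each player's best response to every opponent strategy; NE are the intersections.
Agent 1's best responses — vs P: P (payoff 18); vs Q: R (payoff 20); vs R: S (payoff 20); vs S: Q (payoff 17).
Agent 2's best responses — vs P: P (payoff 19); vs Q: P (payoff 20); vs R: R (payoff 19); vs S: R (payoff 16); vs T: S (payoff 18).
Mutual best responses occur at (P, P) and (S, R); at each, neither player gains by switching.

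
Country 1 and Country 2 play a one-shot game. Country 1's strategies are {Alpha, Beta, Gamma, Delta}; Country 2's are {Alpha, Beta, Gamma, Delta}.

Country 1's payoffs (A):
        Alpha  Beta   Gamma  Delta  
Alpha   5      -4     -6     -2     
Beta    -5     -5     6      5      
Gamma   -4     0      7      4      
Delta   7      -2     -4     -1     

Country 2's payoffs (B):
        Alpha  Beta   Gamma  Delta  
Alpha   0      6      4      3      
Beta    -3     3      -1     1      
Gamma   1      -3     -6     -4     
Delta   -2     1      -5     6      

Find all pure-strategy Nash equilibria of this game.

There is no pure-strategy Nash equilibrium

Find each player's best response to every opponent strategy; NE are the intersections.
Country 1's best responses — vs Alpha: Delta (payoff 7); vs Beta: Gamma (payoff 0); vs Gamma: Gamma (payoff 7); vs Delta: Beta (payoff 5).
Country 2's best responses — vs Alpha: Beta (payoff 6); vs Beta: Beta (payoff 3); vs Gamma: Alpha (payoff 1); vs Delta: Delta (payoff 6).
No cell has both players best-responding. For instance, Country 1's best reply to Delta is Beta, but against Beta Country 2 prefers Beta over Delta.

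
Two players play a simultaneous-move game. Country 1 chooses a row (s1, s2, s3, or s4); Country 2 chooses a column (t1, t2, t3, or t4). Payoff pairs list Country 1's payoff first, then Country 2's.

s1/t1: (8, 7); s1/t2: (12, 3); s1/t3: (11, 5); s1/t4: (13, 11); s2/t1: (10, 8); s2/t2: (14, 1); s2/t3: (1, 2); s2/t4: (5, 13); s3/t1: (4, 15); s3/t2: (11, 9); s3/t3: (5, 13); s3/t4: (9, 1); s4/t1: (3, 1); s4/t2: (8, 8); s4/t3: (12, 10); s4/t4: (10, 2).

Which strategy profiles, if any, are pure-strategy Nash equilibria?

A profile is a Nash equilibrium when each player is best-responding to the other.
Country 1's best responses — vs t1: s2 (payoff 10); vs t2: s2 (payoff 14); vs t3: s4 (payoff 12); vs t4: s1 (payoff 13).
Country 2's best responses — vs s1: t4 (payoff 11); vs s2: t4 (payoff 13); vs s3: t1 (payoff 15); vs s4: t3 (payoff 10).
Mutual best responses occur at (s1, t4) and (s4, t3); at each, neither player gains by switching.

(s1, t4) and (s4, t3)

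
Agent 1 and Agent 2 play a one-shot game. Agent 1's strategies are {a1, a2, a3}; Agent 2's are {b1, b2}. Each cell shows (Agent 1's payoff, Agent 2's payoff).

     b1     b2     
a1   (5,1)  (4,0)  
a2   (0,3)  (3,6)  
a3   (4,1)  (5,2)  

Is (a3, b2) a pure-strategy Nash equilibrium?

Holding Agent 2 at b2: Agent 1 gets 5 from a3, versus 4 from a1, 3 from a2. No profitable deviation for Agent 1.
Holding Agent 1 at a3: Agent 2 gets 2 from b2, versus 1 from b1. No profitable deviation for Agent 2 either.

Yes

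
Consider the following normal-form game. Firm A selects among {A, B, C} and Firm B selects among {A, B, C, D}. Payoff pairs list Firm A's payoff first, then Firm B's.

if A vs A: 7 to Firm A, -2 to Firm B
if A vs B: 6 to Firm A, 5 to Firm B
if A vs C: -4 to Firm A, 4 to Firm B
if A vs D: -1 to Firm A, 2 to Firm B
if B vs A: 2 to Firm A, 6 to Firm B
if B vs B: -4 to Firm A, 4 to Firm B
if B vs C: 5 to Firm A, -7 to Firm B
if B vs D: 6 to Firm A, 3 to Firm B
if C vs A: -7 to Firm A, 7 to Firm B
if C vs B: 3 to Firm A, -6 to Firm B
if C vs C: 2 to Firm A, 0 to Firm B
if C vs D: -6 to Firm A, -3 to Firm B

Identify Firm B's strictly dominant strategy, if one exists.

No strictly dominant strategy

A strategy is strictly dominant if it gives Firm B a strictly higher payoff than every other strategy, against every choice by the opponent.
A is not dominant: against A, B gives 5 > -2.
B is not dominant: against B, A gives 6 > 4.
C is not dominant: against A, B gives 5 > 4.
D is not dominant: against A, B gives 5 > 2.
No single strategy is best against every opponent action.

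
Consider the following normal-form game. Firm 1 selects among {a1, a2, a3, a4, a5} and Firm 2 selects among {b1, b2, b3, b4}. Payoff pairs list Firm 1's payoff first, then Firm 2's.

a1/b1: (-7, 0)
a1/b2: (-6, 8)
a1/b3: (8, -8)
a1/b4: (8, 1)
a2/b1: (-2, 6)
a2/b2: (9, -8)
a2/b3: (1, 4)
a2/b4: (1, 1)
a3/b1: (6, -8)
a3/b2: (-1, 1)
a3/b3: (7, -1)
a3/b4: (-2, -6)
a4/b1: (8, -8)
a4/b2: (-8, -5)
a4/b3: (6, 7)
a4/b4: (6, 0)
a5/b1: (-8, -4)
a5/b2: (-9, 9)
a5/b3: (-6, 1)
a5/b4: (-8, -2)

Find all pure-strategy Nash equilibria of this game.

Find each player's best response to every opponent strategy; NE are the intersections.
Firm 1's best responses — vs b1: a4 (payoff 8); vs b2: a2 (payoff 9); vs b3: a1 (payoff 8); vs b4: a1 (payoff 8).
Firm 2's best responses — vs a1: b2 (payoff 8); vs a2: b1 (payoff 6); vs a3: b2 (payoff 1); vs a4: b3 (payoff 7); vs a5: b2 (payoff 9).
No cell has both players best-responding. For instance, Firm 1's best reply to b3 is a1, but against a1 Firm 2 prefers b2 over b3.

No pure-strategy Nash equilibrium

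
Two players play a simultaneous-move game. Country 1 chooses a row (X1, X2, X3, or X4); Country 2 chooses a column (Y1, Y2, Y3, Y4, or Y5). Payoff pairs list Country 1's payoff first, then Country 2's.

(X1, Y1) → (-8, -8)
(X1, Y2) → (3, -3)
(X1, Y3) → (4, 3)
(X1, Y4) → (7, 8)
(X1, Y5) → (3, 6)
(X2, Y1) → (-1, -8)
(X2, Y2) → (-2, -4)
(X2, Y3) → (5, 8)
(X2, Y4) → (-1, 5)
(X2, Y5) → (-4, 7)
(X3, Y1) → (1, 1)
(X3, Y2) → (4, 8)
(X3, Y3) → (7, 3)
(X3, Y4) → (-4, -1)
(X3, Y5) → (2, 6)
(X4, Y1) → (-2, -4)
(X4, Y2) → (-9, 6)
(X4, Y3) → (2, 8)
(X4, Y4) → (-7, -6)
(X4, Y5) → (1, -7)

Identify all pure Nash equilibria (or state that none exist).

(X1, Y4) and (X3, Y2)

A profile is a Nash equilibrium when each player is best-responding to the other.
Country 1's best responses — vs Y1: X3 (payoff 1); vs Y2: X3 (payoff 4); vs Y3: X3 (payoff 7); vs Y4: X1 (payoff 7); vs Y5: X1 (payoff 3).
Country 2's best responses — vs X1: Y4 (payoff 8); vs X2: Y3 (payoff 8); vs X3: Y2 (payoff 8); vs X4: Y3 (payoff 8).
Mutual best responses occur at (X1, Y4) and (X3, Y2); at each, neither player gains by switching.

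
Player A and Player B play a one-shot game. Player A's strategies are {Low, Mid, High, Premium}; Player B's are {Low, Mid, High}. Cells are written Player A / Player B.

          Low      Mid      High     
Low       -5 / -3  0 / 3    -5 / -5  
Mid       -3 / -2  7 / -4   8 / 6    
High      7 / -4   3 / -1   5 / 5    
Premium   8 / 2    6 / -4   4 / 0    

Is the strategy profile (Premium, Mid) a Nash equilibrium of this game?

No

Holding Player B at Mid: Player A gets 6 from Premium but could get 7 by switching to Mid. Player A has a profitable deviation.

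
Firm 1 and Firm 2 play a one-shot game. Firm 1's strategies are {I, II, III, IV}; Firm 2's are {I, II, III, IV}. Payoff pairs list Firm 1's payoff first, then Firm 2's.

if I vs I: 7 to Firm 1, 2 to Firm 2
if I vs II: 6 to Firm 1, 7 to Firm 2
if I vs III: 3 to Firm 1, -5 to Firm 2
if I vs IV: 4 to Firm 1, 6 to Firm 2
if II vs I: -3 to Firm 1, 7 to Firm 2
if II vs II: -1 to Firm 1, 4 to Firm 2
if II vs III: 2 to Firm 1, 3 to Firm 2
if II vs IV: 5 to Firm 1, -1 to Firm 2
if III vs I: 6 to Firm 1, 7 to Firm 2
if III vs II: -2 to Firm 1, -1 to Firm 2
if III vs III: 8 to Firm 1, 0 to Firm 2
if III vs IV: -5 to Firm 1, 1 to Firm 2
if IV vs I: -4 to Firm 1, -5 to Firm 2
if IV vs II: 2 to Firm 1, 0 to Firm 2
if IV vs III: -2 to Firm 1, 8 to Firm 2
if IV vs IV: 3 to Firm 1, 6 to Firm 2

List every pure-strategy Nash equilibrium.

(I, II)

Check mutual best responses: a cell is a NE iff neither player can gain by unilaterally deviating.
Firm 1's best responses — vs I: I (payoff 7); vs II: I (payoff 6); vs III: III (payoff 8); vs IV: II (payoff 5).
Firm 2's best responses — vs I: II (payoff 7); vs II: I (payoff 7); vs III: I (payoff 7); vs IV: III (payoff 8).
The only mutual best response is (I, II); neither player gains by switching there.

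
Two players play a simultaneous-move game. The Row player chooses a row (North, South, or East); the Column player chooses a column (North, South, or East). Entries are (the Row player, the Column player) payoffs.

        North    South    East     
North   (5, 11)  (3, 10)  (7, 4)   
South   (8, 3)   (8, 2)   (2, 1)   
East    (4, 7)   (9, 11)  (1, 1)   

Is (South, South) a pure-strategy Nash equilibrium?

No

Holding the Column player at South: the Row player gets 8 from South but could get 9 by switching to East. The Row player has a profitable deviation.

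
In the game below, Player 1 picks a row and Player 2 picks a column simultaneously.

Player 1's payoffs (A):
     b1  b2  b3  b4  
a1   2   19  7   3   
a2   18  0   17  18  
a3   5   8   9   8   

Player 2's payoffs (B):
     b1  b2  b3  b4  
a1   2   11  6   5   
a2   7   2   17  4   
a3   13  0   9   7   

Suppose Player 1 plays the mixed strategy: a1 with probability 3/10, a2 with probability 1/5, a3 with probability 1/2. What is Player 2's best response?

Player 2's best reply maximizes expected payoff against the mix.
b1: (3/10)·2 + (1/5)·7 + (1/2)·13 = 17/2
b2: (3/10)·11 + (1/5)·2 + (1/2)·0 = 37/10
b3: (3/10)·6 + (1/5)·17 + (1/2)·9 = 97/10
b4: (3/10)·5 + (1/5)·4 + (1/2)·7 = 29/5
Highest expected payoff is 97/10, from b3.

b3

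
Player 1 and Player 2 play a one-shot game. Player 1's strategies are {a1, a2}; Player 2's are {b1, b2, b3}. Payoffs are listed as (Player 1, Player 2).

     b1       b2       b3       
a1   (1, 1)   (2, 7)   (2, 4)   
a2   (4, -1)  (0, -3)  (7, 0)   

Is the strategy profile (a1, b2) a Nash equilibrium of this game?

Holding Player 2 at b2: Player 1 gets 2 from a1, versus 0 from a2. No profitable deviation for Player 1.
Holding Player 1 at a1: Player 2 gets 7 from b2, versus 1 from b1, 4 from b3. No profitable deviation for Player 2 either.

Yes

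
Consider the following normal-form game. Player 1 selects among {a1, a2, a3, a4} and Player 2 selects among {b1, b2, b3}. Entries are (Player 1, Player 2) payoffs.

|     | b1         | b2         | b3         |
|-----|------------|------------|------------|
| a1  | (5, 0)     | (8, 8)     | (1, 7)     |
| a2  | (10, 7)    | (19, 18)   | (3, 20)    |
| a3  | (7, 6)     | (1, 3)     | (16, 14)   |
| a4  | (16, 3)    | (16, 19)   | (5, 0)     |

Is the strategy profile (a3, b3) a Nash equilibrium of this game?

Holding Player 2 at b3: Player 1 gets 16 from a3, versus 1 from a1, 3 from a2, 5 from a4. No profitable deviation for Player 1.
Holding Player 1 at a3: Player 2 gets 14 from b3, versus 6 from b1, 3 from b2. No profitable deviation for Player 2 either.

Yes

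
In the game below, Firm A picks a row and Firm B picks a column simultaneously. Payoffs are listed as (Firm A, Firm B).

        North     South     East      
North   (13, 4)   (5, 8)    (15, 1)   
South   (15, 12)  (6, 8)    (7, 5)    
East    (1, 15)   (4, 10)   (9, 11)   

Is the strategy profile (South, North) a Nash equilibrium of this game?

Holding Firm B at North: Firm A gets 15 from South, versus 13 from North, 1 from East. No profitable deviation for Firm A.
Holding Firm A at South: Firm B gets 12 from North, versus 8 from South, 5 from East. No profitable deviation for Firm B either.

Yes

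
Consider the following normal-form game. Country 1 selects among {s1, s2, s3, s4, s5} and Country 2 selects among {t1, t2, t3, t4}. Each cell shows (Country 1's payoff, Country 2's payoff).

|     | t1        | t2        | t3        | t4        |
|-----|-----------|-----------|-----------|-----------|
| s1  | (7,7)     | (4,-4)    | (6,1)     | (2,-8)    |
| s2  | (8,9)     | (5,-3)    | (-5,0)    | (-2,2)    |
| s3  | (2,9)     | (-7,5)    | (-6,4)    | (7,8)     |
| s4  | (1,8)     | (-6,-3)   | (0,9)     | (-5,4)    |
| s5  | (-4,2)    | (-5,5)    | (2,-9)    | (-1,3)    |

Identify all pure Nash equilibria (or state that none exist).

Find each player's best response to every opponent strategy; NE are the intersections.
Country 1's best responses — vs t1: s2 (payoff 8); vs t2: s2 (payoff 5); vs t3: s1 (payoff 6); vs t4: s3 (payoff 7).
Country 2's best responses — vs s1: t1 (payoff 7); vs s2: t1 (payoff 9); vs s3: t1 (payoff 9); vs s4: t3 (payoff 9); vs s5: t2 (payoff 5).
The only mutual best response is (s2, t1); neither player gains by switching there.

(s2, t1)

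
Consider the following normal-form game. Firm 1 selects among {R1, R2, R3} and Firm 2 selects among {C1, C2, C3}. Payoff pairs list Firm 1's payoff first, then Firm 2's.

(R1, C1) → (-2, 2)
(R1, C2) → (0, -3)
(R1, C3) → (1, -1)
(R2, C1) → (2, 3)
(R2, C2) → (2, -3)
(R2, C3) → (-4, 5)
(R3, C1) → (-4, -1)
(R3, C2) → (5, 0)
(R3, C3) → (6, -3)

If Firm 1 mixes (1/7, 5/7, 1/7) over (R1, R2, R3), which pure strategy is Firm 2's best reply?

Firm 2's best reply maximizes expected payoff against the mix.
C1: (1/7)·2 + (5/7)·3 + (1/7)·(-1) = 16/7
C2: (1/7)·(-3) + (5/7)·(-3) + (1/7)·0 = -18/7
C3: (1/7)·(-1) + (5/7)·5 + (1/7)·(-3) = 3
Highest expected payoff is 3, from C3.

C3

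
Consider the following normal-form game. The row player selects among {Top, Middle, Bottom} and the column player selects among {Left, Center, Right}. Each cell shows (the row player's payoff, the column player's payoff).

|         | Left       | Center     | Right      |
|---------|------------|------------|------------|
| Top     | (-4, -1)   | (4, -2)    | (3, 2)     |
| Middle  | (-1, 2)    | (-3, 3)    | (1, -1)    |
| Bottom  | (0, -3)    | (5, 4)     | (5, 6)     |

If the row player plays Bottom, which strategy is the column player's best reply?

With the row player fixed at Bottom, the column player's payoffs are: Left → -3, Center → 4, Right → 6.
The maximum is 6, achieved by Right.

Right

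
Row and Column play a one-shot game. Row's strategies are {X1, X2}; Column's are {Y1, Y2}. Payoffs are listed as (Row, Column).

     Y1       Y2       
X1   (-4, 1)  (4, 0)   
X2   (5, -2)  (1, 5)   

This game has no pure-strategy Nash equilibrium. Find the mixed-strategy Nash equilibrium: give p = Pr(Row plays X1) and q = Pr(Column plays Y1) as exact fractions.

In a mixed NE each player is indifferent between their pure strategies, so the opponent's mix sets the indifference.
Column indifferent between Y1 and Y2: p·1 + (1−p)·(-2) = p·0 + (1−p)·5 ⟹ (-2) + 3p = 5 + (-5)p ⟹ p = 7/8.
Row indifferent between X1 and X2: q·(-4) + (1−q)·4 = q·5 + (1−q)·1 ⟹ 4 + (-8)q = 1 + 4q ⟹ q = 1/4.

p = 7/8, q = 1/4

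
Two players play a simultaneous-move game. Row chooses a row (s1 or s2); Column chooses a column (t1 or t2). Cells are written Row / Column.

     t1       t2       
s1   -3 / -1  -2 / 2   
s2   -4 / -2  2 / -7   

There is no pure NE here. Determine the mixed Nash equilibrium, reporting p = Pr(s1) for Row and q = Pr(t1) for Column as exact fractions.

In a mixed NE each player is indifferent between their pure strategies, so the opponent's mix sets the indifference.
Column indifferent between t1 and t2: p·(-1) + (1−p)·(-2) = p·2 + (1−p)·(-7) ⟹ (-2) + 1p = (-7) + 9p ⟹ p = 5/8.
Row indifferent between s1 and s2: q·(-3) + (1−q)·(-2) = q·(-4) + (1−q)·2 ⟹ (-2) + (-1)q = 2 + (-6)q ⟹ q = 4/5.

p = 5/8, q = 4/5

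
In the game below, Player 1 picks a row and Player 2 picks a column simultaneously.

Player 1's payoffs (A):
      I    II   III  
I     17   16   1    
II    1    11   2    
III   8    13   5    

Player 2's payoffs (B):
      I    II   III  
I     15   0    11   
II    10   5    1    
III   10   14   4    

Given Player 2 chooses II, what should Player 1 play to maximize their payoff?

I

With Player 2 fixed at II, Player 1's payoffs are: I → 16, II → 11, III → 13.
The maximum is 16, achieved by I.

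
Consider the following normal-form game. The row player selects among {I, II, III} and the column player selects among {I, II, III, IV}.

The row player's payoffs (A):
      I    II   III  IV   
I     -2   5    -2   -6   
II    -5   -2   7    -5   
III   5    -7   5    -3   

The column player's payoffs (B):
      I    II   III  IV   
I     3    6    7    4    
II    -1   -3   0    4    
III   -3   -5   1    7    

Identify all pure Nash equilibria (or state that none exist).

Find each player's best response to every opponent strategy; NE are the intersections.
The row player's best responses — vs I: III (payoff 5); vs II: I (payoff 5); vs III: II (payoff 7); vs IV: III (payoff -3).
The column player's best responses — vs I: III (payoff 7); vs II: IV (payoff 4); vs III: IV (payoff 7).
The only mutual best response is (III, IV); neither player gains by switching there.

(III, IV)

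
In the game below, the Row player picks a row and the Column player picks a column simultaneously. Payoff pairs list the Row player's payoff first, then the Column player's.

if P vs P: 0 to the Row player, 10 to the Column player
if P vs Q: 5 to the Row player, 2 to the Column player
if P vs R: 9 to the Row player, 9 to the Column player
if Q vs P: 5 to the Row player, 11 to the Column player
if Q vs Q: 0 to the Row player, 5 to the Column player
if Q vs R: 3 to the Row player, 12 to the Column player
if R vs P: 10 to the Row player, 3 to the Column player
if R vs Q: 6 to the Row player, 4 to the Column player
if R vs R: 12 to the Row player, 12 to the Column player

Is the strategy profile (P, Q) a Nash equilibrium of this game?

No

Holding the Column player at Q: the Row player gets 5 from P but could get 6 by switching to R. The Row player has a profitable deviation.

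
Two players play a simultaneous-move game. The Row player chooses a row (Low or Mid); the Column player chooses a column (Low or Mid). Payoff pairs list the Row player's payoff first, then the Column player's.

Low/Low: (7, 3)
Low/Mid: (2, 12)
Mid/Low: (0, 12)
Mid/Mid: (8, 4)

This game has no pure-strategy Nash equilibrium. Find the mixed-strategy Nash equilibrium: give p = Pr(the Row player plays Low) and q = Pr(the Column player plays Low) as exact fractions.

p = 8/17, q = 6/13

Each player's mixing probability is pinned down by making the *other* player indifferent.
The Column player indifferent between Low and Mid: p·3 + (1−p)·12 = p·12 + (1−p)·4 ⟹ 12 + (-9)p = 4 + 8p ⟹ p = 8/17.
The Row player indifferent between Low and Mid: q·7 + (1−q)·2 = q·0 + (1−q)·8 ⟹ 2 + 5q = 8 + (-8)q ⟹ q = 6/13.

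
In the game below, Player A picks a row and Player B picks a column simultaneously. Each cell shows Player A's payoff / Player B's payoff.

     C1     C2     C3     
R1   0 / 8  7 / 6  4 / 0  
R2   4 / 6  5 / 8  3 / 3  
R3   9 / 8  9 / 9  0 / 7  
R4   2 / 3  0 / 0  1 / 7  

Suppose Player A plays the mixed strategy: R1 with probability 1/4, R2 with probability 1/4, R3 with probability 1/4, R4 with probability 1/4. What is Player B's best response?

Player B's best reply maximizes expected payoff against the mix.
C1: (1/4)·8 + (1/4)·6 + (1/4)·8 + (1/4)·3 = 25/4
C2: (1/4)·6 + (1/4)·8 + (1/4)·9 + (1/4)·0 = 23/4
C3: (1/4)·0 + (1/4)·3 + (1/4)·7 + (1/4)·7 = 17/4
Highest expected payoff is 25/4, from C1.

C1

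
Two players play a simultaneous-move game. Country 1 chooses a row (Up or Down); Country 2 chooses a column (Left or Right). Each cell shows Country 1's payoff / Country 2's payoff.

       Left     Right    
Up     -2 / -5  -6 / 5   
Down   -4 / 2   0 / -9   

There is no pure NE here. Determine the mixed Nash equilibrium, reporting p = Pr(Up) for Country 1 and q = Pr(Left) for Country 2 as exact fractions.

p = 11/21, q = 3/4

In a mixed NE each player is indifferent between their pure strategies, so the opponent's mix sets the indifference.
Country 2 indifferent between Left and Right: p·(-5) + (1−p)·2 = p·5 + (1−p)·(-9) ⟹ 2 + (-7)p = (-9) + 14p ⟹ p = 11/21.
Country 1 indifferent between Up and Down: q·(-2) + (1−q)·(-6) = q·(-4) + (1−q)·0 ⟹ (-6) + 4q = 0 + (-4)q ⟹ q = 3/4.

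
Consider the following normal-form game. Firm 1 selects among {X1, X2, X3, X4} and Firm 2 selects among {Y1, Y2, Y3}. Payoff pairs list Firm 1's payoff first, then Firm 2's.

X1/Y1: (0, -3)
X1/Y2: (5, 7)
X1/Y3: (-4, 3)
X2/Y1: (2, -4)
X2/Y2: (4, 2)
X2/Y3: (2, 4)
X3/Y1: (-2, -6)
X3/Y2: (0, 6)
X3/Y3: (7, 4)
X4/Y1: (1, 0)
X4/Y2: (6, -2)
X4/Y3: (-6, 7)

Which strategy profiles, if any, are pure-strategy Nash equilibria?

None

A profile is a Nash equilibrium when each player is best-responding to the other.
Firm 1's best responses — vs Y1: X2 (payoff 2); vs Y2: X4 (payoff 6); vs Y3: X3 (payoff 7).
Firm 2's best responses — vs X1: Y2 (payoff 7); vs X2: Y3 (payoff 4); vs X3: Y2 (payoff 6); vs X4: Y3 (payoff 7).
No cell has both players best-responding. For instance, Firm 1's best reply to Y3 is X3, but against X3 Firm 2 prefers Y2 over Y3.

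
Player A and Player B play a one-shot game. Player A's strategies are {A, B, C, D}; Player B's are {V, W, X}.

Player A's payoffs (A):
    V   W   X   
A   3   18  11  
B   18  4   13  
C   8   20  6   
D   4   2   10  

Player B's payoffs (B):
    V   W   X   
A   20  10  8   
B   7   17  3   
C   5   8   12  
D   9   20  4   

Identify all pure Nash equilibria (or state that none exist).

Find each player's best response to every opponent strategy; NE are the intersections.
Player A's best responses — vs V: B (payoff 18); vs W: C (payoff 20); vs X: B (payoff 13).
Player B's best responses — vs A: V (payoff 20); vs B: W (payoff 17); vs C: X (payoff 12); vs D: W (payoff 20).
No cell has both players best-responding. For instance, Player A's best reply to V is B, but against B Player B prefers W over V.

None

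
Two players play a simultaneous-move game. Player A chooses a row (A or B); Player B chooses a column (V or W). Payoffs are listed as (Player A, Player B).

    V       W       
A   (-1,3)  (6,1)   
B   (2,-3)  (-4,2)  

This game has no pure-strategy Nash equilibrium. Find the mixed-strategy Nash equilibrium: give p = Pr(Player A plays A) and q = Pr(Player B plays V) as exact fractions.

Each player's mixing probability is pinned down by making the *other* player indifferent.
Player B indifferent between V and W: p·3 + (1−p)·(-3) = p·1 + (1−p)·2 ⟹ (-3) + 6p = 2 + (-1)p ⟹ p = 5/7.
Player A indifferent between A and B: q·(-1) + (1−q)·6 = q·2 + (1−q)·(-4) ⟹ 6 + (-7)q = (-4) + 6q ⟹ q = 10/13.

p = 5/7, q = 10/13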